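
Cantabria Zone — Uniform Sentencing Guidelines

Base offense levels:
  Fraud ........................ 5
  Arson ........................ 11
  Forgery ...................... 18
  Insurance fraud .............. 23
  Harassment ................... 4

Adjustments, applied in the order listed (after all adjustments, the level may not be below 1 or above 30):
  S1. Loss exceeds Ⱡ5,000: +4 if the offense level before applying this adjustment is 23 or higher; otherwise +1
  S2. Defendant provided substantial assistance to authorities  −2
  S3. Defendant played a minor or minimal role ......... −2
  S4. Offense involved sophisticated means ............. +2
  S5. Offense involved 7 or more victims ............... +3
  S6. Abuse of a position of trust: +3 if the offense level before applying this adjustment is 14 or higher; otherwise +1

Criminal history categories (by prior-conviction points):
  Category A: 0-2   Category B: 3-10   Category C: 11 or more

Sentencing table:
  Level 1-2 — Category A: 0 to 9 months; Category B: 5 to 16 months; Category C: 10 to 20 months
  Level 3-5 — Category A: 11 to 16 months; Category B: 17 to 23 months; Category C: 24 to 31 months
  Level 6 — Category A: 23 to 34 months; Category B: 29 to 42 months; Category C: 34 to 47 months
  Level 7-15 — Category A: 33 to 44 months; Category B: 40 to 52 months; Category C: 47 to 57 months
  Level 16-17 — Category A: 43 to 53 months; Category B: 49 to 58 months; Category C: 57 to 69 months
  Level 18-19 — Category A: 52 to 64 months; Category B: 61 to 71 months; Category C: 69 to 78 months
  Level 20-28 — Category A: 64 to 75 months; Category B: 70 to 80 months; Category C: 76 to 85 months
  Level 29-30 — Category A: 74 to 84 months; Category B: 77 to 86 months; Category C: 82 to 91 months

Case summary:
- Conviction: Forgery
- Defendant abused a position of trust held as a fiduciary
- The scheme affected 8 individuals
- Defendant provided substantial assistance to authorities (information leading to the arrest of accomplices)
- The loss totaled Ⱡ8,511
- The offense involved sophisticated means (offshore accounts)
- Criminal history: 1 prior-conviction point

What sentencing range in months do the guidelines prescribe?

Base offense level for forgery: 18.
S1 applies (level before this adjustment is 18 < 23, so +1): 18 + 1 = 19.
S2 applies: 19 − 2 = 17.
S4 applies: 17 + 2 = 19.
S5 applies: 19 + 3 = 22.
S6 applies (level before this adjustment is 22 ≥ 14, so +3): 22 + 3 = 25.
Final offense level: 25.
Criminal history: 1 prior point → Category A (0-2).
Level 25 falls in the 20-28 band.
Grid: Level 20-28 × Category A = 64-75 months.

64-75 months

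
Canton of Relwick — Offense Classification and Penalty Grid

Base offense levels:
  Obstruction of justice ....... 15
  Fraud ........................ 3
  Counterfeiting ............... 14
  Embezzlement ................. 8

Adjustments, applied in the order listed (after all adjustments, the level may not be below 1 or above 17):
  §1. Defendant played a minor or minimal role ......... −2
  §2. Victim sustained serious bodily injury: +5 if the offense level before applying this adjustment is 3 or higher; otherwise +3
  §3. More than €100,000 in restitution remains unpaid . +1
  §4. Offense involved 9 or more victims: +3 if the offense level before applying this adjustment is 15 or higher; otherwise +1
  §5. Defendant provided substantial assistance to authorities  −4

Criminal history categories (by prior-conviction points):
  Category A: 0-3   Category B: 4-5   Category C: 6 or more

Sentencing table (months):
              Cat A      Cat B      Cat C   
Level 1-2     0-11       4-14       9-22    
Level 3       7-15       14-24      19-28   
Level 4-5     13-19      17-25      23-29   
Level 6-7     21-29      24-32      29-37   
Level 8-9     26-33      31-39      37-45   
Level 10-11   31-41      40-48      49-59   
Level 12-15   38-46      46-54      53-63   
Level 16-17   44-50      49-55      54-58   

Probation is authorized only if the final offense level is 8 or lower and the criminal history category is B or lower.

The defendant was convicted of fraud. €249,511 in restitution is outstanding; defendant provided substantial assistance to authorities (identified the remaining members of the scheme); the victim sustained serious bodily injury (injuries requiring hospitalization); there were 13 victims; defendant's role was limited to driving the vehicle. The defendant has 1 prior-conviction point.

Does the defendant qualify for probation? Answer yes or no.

Yes

Base offense level for fraud: 3.
§1 applies: 3 − 2 = 1.
§2 applies (level before this adjustment is 1 < 3, so +3): 1 + 3 = 4.
§3 applies: 4 + 1 = 5.
§4 applies (level before this adjustment is 5 < 15, so +1): 5 + 1 = 6.
§5 applies: 6 − 4 = 2.
Final offense level: 2.
Criminal history: 1 prior point → Category A (0-3).
Level 2 falls in the 1-2 band.
Grid: Level 1-2 × Category A = 0-11 months.
Probation check: level 2 ≤ 8 and category A ≤ B → eligible.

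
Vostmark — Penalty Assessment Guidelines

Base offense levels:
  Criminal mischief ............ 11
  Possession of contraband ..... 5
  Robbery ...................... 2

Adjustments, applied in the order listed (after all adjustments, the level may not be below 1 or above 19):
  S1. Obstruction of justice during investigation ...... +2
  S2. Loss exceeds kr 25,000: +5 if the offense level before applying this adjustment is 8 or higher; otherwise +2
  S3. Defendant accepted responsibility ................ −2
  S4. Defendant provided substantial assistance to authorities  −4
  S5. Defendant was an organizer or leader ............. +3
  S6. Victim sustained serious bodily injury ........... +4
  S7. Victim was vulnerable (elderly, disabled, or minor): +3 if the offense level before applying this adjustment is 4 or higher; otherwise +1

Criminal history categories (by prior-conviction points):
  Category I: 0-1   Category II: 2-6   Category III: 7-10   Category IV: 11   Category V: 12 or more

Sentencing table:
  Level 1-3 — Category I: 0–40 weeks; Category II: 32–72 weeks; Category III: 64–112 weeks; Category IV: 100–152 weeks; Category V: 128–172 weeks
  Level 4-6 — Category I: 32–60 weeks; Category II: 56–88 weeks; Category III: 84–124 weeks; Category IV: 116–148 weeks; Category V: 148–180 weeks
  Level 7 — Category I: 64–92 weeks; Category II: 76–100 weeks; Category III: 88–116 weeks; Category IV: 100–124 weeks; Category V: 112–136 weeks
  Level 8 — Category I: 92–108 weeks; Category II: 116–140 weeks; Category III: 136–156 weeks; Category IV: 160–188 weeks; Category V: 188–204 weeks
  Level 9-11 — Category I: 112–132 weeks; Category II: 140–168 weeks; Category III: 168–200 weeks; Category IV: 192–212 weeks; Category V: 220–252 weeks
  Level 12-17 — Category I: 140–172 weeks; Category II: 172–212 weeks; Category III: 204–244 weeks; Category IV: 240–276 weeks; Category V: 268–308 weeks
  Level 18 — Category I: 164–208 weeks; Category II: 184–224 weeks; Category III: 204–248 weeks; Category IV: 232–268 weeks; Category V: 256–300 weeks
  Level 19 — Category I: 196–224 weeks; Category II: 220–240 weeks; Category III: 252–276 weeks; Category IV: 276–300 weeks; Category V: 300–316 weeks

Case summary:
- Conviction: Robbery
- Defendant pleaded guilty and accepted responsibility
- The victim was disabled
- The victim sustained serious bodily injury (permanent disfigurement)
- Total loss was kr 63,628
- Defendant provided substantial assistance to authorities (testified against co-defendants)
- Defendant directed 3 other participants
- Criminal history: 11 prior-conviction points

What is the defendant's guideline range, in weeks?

Base offense level for robbery: 2.
S2 applies (level before this adjustment is 2 < 8, so +2): 2 + 2 = 4.
S3 applies: 4 − 2 = 2.
S4 applies: 2 − 4 = -2.
S5 applies: -2 + 3 = 1.
S6 applies: 1 + 4 = 5.
S7 applies (level before this adjustment is 5 ≥ 4, so +3): 5 + 3 = 8.
Final offense level: 8.
Criminal history: 11 prior points → Category IV (11).
Level 8 falls in the 8 band.
Grid: Level 8 × Category IV = 160-188 weeks.

160-188 weeks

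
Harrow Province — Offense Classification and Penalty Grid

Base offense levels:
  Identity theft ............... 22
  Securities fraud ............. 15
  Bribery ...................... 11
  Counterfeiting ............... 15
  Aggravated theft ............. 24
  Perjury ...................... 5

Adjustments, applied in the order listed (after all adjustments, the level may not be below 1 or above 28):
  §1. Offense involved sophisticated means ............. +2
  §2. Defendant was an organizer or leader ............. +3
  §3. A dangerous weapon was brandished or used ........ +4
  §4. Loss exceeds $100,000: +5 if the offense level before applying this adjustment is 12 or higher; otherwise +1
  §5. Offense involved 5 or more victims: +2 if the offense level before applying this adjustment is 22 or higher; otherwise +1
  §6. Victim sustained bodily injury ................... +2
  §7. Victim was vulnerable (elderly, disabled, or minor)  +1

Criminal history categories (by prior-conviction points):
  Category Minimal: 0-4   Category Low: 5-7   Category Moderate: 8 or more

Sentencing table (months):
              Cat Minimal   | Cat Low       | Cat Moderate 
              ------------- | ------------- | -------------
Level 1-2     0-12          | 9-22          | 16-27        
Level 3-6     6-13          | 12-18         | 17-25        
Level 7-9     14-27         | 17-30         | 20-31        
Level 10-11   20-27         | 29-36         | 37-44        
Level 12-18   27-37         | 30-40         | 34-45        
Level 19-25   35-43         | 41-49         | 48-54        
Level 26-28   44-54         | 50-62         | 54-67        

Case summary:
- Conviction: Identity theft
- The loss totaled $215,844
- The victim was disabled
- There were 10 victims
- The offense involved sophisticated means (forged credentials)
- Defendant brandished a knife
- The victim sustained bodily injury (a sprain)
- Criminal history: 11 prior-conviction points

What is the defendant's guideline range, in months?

Base offense level for identity theft: 22.
§1 applies: 22 + 2 = 24.
§2 does not apply.
§3 applies: 24 + 4 = 28.
§4 applies (level before this adjustment is 28 ≥ 12, so +5): 28 + 5 = 33.
§5 applies (level before this adjustment is 33 ≥ 22, so +2): 33 + 2 = 35.
§6 applies: 35 + 2 = 37.
§7 applies: 37 + 1 = 38.
Level 38 exceeds the maximum of 28; capped at 28.
Final offense level: 28.
Criminal history: 11 prior points → Category Moderate (8+).
Level 28 falls in the 26-28 band.
Grid: Level 26-28 × Category Moderate = 54-67 months.

54-67 months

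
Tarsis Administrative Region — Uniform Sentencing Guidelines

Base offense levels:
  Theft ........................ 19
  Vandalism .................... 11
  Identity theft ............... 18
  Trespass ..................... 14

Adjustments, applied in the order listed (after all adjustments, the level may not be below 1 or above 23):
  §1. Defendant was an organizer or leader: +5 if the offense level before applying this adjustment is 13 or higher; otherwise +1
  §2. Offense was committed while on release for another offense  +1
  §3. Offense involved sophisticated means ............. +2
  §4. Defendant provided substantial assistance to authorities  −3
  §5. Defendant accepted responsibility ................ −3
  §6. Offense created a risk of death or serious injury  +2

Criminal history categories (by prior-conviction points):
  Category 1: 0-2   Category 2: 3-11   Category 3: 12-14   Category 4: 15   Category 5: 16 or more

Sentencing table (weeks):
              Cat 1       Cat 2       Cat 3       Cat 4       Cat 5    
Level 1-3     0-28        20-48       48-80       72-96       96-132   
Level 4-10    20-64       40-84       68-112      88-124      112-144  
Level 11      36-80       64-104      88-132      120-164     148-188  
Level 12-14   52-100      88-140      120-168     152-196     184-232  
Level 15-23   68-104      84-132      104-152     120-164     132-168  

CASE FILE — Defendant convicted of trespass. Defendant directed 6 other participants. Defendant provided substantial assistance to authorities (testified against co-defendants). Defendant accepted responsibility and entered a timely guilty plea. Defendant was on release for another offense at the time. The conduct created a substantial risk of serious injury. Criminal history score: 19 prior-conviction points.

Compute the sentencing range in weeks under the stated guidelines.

Base offense level for trespass: 14.
§1 applies (level before this adjustment is 14 ≥ 13, so +5): 14 + 5 = 19.
§2 applies: 19 + 1 = 20.
§4 applies: 20 − 3 = 17.
§5 applies: 17 − 3 = 14.
§6 applies: 14 + 2 = 16.
Final offense level: 16.
Criminal history: 19 prior points → Category 5 (16+).
Level 16 falls in the 15-23 band.
Grid: Level 15-23 × Category 5 = 132-168 weeks.

132-168 weeks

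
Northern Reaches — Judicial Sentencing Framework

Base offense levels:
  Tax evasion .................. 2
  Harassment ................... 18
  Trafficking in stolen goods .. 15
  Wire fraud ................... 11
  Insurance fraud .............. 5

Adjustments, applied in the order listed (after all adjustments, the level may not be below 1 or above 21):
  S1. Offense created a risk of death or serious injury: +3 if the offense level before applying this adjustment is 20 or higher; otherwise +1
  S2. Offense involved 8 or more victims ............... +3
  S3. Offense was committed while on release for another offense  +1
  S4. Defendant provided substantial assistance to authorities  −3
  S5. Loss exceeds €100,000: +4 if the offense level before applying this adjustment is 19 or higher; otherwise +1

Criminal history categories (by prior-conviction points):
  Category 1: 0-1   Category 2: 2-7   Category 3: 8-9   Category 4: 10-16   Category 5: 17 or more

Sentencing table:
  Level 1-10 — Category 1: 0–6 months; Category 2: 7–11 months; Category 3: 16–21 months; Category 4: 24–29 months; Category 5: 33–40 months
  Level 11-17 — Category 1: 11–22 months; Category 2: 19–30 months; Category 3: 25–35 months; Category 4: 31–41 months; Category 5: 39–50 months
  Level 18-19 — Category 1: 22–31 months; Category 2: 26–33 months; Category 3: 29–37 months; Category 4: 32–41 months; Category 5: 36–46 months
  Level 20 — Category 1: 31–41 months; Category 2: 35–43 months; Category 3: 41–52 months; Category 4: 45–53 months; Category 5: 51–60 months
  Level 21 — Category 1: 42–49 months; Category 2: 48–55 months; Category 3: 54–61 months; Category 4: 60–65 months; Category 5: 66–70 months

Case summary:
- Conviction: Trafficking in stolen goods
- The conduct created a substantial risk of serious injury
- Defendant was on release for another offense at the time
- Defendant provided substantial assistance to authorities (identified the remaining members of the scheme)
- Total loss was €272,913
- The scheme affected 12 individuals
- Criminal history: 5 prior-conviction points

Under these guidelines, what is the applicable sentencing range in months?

26-33 months

Base offense level for trafficking in stolen goods: 15.
S1 applies (level before this adjustment is 15 < 20, so +1): 15 + 1 = 16.
S2 applies: 16 + 3 = 19.
S3 applies: 19 + 1 = 20.
S4 applies: 20 − 3 = 17.
S5 applies (level before this adjustment is 17 < 19, so +1): 17 + 1 = 18.
Final offense level: 18.
Criminal history: 5 prior points → Category 2 (2-7).
Level 18 falls in the 18-19 band.
Grid: Level 18-19 × Category 2 = 26-33 months.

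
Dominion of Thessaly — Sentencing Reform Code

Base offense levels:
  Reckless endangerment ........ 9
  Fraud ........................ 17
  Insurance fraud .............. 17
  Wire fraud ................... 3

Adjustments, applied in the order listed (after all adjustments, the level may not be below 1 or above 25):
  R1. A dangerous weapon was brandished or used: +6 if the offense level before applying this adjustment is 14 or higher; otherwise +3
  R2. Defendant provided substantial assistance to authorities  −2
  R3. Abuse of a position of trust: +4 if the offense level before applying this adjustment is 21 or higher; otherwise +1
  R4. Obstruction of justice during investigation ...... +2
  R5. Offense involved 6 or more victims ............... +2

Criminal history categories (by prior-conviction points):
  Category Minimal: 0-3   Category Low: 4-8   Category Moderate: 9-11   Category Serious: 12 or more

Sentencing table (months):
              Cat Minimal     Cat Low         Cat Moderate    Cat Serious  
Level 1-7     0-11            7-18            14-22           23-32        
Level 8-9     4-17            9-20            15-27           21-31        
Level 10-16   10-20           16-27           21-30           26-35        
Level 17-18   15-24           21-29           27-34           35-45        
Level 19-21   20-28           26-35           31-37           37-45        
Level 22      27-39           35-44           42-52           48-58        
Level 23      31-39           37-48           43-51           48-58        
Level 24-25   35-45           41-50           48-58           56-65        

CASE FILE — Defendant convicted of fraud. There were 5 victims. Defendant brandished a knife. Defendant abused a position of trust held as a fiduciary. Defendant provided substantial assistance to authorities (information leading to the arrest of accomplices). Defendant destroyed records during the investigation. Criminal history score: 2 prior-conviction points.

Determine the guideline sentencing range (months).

Base offense level for fraud: 17.
R1 applies (level before this adjustment is 17 ≥ 14, so +6): 17 + 6 = 23.
R2 applies: 23 − 2 = 21.
R3 applies (level before this adjustment is 21 ≥ 21, so +4): 21 + 4 = 25.
R4 applies: 25 + 2 = 27.
R5 does not apply.
Level 27 exceeds the maximum of 25; capped at 25.
Final offense level: 25.
Criminal history: 2 prior points → Category Minimal (0-3).
Level 25 falls in the 24-25 band.
Grid: Level 24-25 × Category Minimal = 35-45 months.

35-45 months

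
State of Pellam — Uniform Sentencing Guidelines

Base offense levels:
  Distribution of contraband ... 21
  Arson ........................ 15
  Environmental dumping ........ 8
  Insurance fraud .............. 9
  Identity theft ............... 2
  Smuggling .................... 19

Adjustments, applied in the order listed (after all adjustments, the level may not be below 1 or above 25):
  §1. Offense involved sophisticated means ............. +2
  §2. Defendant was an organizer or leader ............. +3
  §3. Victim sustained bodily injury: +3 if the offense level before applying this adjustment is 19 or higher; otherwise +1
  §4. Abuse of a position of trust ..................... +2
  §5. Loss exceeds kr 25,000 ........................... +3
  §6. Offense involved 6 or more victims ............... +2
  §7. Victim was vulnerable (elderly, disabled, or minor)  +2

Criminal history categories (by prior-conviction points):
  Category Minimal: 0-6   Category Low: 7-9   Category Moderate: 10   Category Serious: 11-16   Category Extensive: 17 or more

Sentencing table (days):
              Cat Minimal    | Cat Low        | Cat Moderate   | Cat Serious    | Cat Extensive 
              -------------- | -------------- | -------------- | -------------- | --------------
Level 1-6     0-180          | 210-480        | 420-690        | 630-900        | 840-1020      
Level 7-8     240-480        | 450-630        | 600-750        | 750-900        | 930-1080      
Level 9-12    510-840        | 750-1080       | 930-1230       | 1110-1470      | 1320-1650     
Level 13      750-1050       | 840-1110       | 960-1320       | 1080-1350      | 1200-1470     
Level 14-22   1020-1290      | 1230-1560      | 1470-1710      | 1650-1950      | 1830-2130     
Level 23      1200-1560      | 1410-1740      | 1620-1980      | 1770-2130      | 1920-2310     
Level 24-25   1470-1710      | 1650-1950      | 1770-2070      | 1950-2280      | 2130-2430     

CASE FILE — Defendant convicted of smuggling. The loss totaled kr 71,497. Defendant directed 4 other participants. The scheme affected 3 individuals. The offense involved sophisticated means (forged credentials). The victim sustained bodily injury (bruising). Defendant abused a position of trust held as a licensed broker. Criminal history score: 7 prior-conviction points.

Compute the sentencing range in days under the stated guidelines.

1650-1950 days

Base offense level for smuggling: 19.
§1 applies: 19 + 2 = 21.
§2 applies: 21 + 3 = 24.
§3 applies (level before this adjustment is 24 ≥ 19, so +3): 24 + 3 = 27.
§4 applies: 27 + 2 = 29.
§5 applies: 29 + 3 = 32.
§7 does not apply.
Level 32 exceeds the maximum of 25; capped at 25.
Final offense level: 25.
Criminal history: 7 prior points → Category Low (7-9).
Level 25 falls in the 24-25 band.
Grid: Level 24-25 × Category Low = 1650-1950 days.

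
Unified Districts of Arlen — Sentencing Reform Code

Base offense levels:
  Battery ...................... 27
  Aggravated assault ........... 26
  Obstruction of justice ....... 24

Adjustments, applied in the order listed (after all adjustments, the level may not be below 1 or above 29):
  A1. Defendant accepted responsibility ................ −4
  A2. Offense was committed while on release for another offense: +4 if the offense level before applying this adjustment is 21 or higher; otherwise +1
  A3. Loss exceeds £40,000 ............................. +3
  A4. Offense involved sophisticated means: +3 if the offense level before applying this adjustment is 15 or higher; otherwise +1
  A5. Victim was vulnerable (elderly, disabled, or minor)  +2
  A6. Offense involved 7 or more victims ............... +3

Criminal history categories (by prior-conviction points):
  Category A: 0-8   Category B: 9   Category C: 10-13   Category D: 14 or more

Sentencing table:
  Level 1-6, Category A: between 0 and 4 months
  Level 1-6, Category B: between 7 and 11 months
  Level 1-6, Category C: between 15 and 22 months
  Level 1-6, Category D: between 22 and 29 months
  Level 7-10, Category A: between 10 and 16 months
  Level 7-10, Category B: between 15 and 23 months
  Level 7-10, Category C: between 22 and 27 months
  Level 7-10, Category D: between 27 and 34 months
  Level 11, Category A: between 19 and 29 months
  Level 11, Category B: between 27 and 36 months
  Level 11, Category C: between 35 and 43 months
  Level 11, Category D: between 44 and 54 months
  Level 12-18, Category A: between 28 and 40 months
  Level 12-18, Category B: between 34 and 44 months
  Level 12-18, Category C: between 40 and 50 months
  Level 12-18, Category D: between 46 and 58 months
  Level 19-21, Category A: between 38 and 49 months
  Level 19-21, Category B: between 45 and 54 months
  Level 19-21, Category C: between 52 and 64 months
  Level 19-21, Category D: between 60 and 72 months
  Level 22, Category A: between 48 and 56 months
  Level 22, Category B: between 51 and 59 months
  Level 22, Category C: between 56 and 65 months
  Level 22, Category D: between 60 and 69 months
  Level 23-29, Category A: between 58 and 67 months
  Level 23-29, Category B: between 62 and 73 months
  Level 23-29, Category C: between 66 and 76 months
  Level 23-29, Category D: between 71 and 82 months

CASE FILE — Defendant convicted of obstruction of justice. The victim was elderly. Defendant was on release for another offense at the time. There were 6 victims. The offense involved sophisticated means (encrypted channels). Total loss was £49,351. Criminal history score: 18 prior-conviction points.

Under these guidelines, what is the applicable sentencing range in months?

Base offense level for obstruction of justice: 24.
A2 applies (level before this adjustment is 24 ≥ 21, so +4): 24 + 4 = 28.
A3 applies: 28 + 3 = 31.
A4 applies (level before this adjustment is 31 ≥ 15, so +3): 31 + 3 = 34.
A5 applies: 34 + 2 = 36.
Level 36 exceeds the maximum of 29; capped at 29.
Final offense level: 29.
Criminal history: 18 prior points → Category D (14+).
Level 29 falls in the 23-29 band.
Grid: Level 23-29 × Category D = 71-82 months.

71-82 months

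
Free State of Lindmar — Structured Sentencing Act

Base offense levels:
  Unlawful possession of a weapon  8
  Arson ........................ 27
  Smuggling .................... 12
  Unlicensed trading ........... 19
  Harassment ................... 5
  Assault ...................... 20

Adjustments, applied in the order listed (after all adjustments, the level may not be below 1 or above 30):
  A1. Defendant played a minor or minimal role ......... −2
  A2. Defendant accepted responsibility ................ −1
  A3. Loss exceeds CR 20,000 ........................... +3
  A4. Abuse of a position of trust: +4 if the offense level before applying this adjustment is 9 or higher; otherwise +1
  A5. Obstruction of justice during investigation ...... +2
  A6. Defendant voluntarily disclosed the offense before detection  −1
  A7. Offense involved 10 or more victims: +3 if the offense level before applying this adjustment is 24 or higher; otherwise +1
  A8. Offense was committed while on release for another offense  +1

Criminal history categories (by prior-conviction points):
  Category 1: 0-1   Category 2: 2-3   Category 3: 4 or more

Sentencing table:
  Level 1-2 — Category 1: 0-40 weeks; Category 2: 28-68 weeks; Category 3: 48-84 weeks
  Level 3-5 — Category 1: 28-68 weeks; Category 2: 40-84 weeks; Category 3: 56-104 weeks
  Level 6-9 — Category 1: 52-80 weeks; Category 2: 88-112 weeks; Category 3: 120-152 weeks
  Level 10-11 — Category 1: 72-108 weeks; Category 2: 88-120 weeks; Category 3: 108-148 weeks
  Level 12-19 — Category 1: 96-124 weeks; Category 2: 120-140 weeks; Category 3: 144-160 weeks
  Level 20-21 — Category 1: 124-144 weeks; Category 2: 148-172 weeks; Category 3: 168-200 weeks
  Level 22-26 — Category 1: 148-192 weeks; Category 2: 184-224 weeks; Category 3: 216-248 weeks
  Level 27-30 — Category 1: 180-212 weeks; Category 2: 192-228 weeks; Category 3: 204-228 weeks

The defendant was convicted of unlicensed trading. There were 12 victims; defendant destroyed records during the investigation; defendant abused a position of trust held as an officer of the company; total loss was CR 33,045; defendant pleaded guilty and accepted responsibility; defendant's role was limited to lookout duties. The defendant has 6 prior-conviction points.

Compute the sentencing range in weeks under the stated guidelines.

Base offense level for unlicensed trading: 19.
A1 applies: 19 − 2 = 17.
A2 applies: 17 − 1 = 16.
A3 applies: 16 + 3 = 19.
A4 applies (level before this adjustment is 19 ≥ 9, so +4): 19 + 4 = 23.
A5 applies: 23 + 2 = 25.
A7 applies (level before this adjustment is 25 ≥ 24, so +3): 25 + 3 = 28.
Final offense level: 28.
Criminal history: 6 prior points → Category 3 (4+).
Level 28 falls in the 27-30 band.
Grid: Level 27-30 × Category 3 = 204-228 weeks.

204-228 weeks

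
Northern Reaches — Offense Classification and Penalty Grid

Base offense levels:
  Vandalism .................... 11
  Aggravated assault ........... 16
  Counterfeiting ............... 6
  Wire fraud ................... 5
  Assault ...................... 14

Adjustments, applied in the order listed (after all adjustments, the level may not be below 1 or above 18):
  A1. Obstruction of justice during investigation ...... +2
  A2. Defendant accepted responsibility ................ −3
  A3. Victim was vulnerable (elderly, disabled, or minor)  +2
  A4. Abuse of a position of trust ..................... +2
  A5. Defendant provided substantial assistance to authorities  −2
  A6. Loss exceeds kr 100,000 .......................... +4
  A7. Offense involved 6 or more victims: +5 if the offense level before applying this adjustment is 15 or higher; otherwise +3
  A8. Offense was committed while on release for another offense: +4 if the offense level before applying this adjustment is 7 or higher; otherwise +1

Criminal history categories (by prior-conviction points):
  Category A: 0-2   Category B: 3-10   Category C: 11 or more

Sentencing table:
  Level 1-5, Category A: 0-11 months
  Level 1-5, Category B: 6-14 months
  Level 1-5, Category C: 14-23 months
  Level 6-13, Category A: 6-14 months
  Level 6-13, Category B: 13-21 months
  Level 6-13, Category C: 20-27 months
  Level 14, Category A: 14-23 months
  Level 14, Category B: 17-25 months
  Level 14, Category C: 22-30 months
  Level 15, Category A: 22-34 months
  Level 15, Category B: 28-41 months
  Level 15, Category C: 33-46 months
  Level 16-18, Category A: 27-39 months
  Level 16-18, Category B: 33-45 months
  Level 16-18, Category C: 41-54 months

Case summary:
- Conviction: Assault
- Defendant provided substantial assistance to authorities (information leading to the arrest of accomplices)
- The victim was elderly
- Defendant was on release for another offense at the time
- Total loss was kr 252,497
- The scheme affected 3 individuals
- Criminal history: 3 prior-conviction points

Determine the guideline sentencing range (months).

33-45 months

Base offense level for assault: 14.
A1 does not apply.
A2 does not apply.
A3 applies: 14 + 2 = 16.
A5 applies: 16 − 2 = 14.
A6 applies: 14 + 4 = 18.
A7 does not apply.
A8 applies (level before this adjustment is 18 ≥ 7, so +4): 18 + 4 = 22.
Level 22 exceeds the maximum of 18; capped at 18.
Final offense level: 18.
Criminal history: 3 prior points → Category B (3-10).
Level 18 falls in the 16-18 band.
Grid: Level 16-18 × Category B = 33-45 months.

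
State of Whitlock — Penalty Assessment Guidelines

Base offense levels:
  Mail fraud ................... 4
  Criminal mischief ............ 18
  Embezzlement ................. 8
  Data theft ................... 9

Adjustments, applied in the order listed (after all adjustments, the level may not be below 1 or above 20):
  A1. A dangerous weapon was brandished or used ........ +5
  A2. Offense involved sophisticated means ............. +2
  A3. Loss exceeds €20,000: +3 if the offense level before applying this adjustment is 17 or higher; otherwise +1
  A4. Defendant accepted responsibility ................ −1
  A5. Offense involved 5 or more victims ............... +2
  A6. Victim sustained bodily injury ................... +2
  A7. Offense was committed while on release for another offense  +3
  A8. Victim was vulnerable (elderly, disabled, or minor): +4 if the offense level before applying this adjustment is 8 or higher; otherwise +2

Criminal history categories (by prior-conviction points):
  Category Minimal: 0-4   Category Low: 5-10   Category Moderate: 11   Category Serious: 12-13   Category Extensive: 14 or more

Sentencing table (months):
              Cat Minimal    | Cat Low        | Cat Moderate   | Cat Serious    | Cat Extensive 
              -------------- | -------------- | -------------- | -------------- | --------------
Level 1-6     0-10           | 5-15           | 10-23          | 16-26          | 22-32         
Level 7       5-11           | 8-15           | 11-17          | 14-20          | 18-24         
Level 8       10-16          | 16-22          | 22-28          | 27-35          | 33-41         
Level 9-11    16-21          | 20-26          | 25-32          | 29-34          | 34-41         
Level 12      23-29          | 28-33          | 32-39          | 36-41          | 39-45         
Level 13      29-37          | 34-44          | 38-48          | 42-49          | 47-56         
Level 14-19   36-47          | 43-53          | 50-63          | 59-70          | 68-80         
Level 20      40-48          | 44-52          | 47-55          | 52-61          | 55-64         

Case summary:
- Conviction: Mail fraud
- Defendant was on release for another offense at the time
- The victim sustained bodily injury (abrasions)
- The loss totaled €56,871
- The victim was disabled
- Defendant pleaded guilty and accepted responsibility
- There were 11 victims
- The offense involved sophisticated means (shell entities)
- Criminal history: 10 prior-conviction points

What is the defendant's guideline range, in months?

Base offense level for mail fraud: 4.
A2 applies: 4 + 2 = 6.
A3 applies (level before this adjustment is 6 < 17, so +1): 6 + 1 = 7.
A4 applies: 7 − 1 = 6.
A5 applies: 6 + 2 = 8.
A6 applies: 8 + 2 = 10.
A7 applies: 10 + 3 = 13.
A8 applies (level before this adjustment is 13 ≥ 8, so +4): 13 + 4 = 17.
Final offense level: 17.
Criminal history: 10 prior points → Category Low (5-10).
Level 17 falls in the 14-19 band.
Grid: Level 14-19 × Category Low = 43-53 months.

43-53 months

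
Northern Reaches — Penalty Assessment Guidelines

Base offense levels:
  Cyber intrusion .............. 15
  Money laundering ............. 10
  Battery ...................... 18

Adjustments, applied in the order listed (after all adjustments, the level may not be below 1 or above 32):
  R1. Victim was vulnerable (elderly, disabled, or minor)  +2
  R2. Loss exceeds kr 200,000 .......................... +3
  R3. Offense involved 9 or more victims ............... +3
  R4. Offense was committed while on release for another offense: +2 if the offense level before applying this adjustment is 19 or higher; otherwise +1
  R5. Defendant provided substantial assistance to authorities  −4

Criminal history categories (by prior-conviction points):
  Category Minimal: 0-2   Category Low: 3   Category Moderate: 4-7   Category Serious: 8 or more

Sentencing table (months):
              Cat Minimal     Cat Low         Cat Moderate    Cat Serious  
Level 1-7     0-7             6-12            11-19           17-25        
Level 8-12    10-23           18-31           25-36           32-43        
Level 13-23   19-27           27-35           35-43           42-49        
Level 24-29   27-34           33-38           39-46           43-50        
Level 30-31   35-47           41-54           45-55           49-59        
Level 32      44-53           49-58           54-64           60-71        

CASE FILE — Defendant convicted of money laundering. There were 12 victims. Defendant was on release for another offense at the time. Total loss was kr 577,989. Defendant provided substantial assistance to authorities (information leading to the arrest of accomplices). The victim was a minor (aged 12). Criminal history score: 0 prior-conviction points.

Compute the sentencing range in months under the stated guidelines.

Base offense level for money laundering: 10.
R1 applies: 10 + 2 = 12.
R2 applies: 12 + 3 = 15.
R3 applies: 15 + 3 = 18.
R4 applies (level before this adjustment is 18 < 19, so +1): 18 + 1 = 19.
R5 applies: 19 − 4 = 15.
Final offense level: 15.
Criminal history: 0 prior points → Category Minimal (0-2).
Level 15 falls in the 13-23 band.
Grid: Level 13-23 × Category Minimal = 19-27 months.

19-27 months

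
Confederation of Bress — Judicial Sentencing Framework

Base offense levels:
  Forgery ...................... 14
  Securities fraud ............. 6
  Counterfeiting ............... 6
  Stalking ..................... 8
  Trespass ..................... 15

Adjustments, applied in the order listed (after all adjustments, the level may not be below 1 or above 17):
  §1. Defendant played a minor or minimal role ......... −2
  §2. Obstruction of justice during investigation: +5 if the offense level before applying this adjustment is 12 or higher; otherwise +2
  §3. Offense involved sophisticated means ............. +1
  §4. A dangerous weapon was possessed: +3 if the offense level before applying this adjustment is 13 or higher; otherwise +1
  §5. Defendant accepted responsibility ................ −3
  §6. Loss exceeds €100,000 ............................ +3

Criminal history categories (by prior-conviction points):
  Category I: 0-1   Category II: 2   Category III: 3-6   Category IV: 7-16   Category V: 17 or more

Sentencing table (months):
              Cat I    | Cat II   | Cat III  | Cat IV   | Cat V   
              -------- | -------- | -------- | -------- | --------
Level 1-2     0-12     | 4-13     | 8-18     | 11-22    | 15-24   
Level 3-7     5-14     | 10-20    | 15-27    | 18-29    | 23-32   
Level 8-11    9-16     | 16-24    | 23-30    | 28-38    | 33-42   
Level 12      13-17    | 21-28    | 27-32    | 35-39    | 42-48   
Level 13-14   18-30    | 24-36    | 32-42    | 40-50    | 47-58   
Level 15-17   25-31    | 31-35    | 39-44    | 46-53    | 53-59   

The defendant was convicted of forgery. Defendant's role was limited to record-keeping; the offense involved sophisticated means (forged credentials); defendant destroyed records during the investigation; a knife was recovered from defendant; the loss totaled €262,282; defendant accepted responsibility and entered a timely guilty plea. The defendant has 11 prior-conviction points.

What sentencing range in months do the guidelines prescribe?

46-53 months

Base offense level for forgery: 14.
§1 applies: 14 − 2 = 12.
§2 applies (level before this adjustment is 12 ≥ 12, so +5): 12 + 5 = 17.
§3 applies: 17 + 1 = 18.
§4 applies (level before this adjustment is 18 ≥ 13, so +3): 18 + 3 = 21.
§5 applies: 21 − 3 = 18.
§6 applies: 18 + 3 = 21.
Level 21 exceeds the maximum of 17; capped at 17.
Final offense level: 17.
Criminal history: 11 prior points → Category IV (7-16).
Level 17 falls in the 15-17 band.
Grid: Level 15-17 × Category IV = 46-53 months.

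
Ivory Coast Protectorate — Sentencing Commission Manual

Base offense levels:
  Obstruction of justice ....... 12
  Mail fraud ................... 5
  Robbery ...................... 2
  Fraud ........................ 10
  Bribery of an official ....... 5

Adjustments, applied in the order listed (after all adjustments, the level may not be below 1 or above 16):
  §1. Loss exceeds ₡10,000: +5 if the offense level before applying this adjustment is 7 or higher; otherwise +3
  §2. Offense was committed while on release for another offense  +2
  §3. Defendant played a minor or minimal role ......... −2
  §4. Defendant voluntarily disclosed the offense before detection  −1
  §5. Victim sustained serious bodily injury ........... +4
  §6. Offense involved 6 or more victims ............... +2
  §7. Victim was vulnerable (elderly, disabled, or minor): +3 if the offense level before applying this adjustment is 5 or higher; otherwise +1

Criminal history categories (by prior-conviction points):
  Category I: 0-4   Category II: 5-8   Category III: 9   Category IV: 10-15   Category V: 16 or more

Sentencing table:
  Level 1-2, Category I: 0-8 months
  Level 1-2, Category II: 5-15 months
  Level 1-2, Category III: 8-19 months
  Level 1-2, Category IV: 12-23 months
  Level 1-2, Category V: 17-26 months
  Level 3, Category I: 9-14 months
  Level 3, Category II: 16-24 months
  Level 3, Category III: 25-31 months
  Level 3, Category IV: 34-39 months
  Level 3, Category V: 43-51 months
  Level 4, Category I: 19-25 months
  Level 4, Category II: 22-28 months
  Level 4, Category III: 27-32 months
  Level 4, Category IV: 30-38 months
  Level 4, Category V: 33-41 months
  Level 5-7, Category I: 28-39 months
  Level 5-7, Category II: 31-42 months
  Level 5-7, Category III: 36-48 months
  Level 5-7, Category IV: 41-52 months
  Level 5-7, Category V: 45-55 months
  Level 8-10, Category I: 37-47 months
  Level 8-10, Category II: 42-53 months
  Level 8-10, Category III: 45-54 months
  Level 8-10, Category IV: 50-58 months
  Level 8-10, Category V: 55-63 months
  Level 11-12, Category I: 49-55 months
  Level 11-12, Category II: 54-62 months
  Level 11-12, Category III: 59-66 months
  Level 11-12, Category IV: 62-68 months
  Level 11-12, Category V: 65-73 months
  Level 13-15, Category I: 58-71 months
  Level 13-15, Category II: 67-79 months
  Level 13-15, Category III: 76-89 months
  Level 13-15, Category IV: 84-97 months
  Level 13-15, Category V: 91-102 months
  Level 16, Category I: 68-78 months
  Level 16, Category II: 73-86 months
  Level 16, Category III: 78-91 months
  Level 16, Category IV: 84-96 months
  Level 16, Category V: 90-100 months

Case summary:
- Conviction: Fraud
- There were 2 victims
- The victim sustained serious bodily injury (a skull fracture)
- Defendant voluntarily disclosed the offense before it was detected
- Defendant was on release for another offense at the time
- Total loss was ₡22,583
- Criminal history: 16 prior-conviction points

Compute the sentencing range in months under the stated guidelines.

Base offense level for fraud: 10.
§1 applies (level before this adjustment is 10 ≥ 7, so +5): 10 + 5 = 15.
§2 applies: 15 + 2 = 17.
§4 applies: 17 − 1 = 16.
§5 applies: 16 + 4 = 20.
§6 does not apply.
Level 20 exceeds the maximum of 16; capped at 16.
Final offense level: 16.
Criminal history: 16 prior points → Category V (16+).
Level 16 falls in the 16 band.
Grid: Level 16 × Category V = 90-100 months.

90-100 months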